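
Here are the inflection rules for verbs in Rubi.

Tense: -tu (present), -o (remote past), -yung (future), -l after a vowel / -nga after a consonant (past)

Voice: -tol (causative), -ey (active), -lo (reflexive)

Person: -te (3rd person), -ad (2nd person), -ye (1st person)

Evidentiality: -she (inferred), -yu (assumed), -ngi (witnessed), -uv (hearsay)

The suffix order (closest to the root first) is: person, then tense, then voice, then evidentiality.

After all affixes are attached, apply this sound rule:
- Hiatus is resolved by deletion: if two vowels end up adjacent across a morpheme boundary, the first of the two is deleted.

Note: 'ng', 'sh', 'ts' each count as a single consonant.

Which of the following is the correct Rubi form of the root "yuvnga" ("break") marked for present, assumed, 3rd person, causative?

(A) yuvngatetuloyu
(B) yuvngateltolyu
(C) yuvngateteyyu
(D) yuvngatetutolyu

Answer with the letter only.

D

Attach person 3rd person -te → yuvngate.
Attach tense present -tu → yuvngatetu.
Attach voice causative -tol → yuvngatetutol.
Attach evidentiality assumed -yu → yuvngatetutolyu.
Vowel deletion: no change.
So the correct form is yuvngatetutolyu, option (D).
(A) yuvngatetuloyu is wrong: it uses reflexive instead of causative for voice.
(C) yuvngateteyyu is wrong: it uses active instead of causative for voice.
(B) yuvngateltolyu is wrong: it uses past instead of present for tense.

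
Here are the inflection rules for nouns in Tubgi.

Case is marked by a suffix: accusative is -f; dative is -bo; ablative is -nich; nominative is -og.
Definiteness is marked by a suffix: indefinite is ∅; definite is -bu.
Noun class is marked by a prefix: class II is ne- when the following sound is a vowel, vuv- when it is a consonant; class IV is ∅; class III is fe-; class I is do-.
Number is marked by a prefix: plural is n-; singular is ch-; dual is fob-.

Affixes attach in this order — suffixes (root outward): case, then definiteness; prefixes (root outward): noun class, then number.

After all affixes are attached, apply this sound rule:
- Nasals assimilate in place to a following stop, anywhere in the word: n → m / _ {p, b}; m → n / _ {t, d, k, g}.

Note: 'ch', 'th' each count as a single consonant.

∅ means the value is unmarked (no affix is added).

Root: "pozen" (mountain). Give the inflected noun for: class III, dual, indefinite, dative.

Attach case dative -bo → pozenbo.
Attach noun class class III fe- → fepozenbo.
definiteness = indefinite: zero marking, form stays fepozenbo.
Attach number dual fob- → fobfepozenbo.
Apply nasal assimilation: fobfepozenbo → fobfepozembo.

fobfepozembo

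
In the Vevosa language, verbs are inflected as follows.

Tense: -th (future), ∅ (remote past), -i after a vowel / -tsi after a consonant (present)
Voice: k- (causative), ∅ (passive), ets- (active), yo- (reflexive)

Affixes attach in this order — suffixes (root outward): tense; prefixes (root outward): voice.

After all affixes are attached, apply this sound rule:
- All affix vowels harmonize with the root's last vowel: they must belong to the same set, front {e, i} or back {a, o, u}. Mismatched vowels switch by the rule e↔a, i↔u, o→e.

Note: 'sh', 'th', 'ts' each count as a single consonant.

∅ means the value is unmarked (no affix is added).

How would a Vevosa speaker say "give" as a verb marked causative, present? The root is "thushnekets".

Attach tense present -tsi (after consonant 'ts') → thushneketstsi.
Attach voice causative k- → kthushneketstsi.
Vowel harmony: no change.

kthushneketstsi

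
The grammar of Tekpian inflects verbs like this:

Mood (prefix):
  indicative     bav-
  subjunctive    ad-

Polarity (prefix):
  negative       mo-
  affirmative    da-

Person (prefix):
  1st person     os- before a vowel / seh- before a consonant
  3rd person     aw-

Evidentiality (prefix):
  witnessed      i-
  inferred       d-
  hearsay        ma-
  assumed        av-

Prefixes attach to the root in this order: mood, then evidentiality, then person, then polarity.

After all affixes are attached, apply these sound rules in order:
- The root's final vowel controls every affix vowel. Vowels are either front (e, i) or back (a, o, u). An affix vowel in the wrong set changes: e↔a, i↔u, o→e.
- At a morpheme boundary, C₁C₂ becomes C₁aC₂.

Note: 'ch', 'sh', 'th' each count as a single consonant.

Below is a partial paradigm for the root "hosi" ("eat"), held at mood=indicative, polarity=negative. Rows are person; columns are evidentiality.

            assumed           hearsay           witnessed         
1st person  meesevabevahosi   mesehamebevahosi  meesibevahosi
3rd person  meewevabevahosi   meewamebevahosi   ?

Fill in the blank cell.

Attach mood indicative bav- → bavhosi.
Attach evidentiality witnessed i- → ibavhosi.
Attach person 3rd person aw- → awibavhosi.
Attach polarity negative mo- → moawibavhosi.
Apply vowel harmony: moawibavhosi → meewibevhosi.
Apply epenthesis: meewibevhosi → meewibevahosi.

meewibevahosi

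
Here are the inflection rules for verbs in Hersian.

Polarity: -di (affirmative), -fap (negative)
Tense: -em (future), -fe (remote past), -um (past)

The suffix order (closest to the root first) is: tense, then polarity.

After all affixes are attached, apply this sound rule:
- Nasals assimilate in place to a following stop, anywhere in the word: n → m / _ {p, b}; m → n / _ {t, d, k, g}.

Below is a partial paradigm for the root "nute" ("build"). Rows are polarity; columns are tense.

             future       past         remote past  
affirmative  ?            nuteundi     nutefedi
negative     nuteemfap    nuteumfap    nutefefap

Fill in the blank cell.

Attach tense future -em → nuteem.
Attach polarity affirmative -di → nuteemdi.
Apply nasal assimilation: nuteemdi → nuteendi.

nuteendi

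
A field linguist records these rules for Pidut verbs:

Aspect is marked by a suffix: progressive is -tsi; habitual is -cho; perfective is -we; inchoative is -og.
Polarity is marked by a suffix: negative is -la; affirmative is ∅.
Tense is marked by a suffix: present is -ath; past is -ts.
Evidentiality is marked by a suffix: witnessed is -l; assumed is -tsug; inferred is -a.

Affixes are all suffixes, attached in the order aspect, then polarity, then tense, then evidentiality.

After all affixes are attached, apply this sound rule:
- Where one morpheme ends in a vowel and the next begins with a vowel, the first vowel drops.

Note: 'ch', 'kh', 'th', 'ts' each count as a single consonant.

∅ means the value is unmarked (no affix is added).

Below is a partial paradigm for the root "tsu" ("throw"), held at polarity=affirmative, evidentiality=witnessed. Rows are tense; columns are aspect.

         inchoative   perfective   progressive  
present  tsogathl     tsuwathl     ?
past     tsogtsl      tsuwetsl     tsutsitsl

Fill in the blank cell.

Attach aspect progressive -tsi → tsutsi.
polarity = affirmative: zero marking, form stays tsutsi.
Attach tense present -ath → tsutsiath.
Attach evidentiality witnessed -l → tsutsiathl.
Apply vowel deletion: tsutsiathl → tsutsathl.

tsutsathl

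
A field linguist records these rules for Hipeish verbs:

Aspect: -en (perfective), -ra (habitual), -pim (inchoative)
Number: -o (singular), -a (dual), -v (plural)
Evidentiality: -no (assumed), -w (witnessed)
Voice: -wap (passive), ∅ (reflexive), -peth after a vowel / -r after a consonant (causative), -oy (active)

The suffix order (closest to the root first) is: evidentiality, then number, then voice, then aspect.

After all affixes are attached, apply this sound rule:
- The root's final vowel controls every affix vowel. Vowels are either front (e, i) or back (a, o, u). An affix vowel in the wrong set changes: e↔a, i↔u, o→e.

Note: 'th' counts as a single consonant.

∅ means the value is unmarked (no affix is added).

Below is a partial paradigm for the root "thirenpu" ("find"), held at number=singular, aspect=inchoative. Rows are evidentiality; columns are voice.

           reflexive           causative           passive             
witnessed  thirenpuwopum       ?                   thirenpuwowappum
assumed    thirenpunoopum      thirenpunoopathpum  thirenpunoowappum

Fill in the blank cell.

Attach evidentiality witnessed -w → thirenpuw.
Attach number singular -o → thirenpuwo.
Attach voice causative -peth (after vowel 'o') → thirenpuwopeth.
Attach aspect inchoative -pim → thirenpuwopethpim.
Apply vowel harmony: thirenpuwopethpim → thirenpuwopathpum.

thirenpuwopathpum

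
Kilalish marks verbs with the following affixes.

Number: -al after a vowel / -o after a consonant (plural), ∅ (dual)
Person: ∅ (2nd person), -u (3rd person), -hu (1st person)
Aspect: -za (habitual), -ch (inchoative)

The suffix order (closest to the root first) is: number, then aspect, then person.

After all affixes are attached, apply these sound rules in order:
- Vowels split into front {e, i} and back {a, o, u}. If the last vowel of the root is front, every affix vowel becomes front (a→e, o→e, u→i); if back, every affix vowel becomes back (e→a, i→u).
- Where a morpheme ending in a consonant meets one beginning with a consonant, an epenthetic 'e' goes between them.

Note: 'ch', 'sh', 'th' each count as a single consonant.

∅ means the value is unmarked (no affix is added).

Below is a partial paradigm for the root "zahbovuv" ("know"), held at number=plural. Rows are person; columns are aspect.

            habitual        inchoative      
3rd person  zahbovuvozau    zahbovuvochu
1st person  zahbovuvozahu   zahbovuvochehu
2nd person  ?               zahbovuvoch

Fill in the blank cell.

zahbovuvoza

Attach number plural -o (after consonant 'v') → zahbovuvo.
Attach aspect habitual -za → zahbovuvoza.
person = 2nd person: zero marking, form stays zahbovuvoza.
Vowel harmony: no change.
Epenthesis: no change.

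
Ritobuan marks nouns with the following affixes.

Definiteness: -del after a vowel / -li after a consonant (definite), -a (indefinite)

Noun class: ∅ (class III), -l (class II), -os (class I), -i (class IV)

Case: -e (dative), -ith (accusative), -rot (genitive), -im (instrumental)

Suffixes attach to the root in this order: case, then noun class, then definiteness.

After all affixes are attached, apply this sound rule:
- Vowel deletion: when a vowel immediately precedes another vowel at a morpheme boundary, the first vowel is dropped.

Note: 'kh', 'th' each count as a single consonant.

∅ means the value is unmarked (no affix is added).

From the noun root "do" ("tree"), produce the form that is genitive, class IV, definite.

dorotidel

Attach case genitive -rot → dorot.
Attach noun class class IV -i → doroti.
Attach definiteness definite -del (after vowel 'i') → dorotidel.
Vowel deletion: no change.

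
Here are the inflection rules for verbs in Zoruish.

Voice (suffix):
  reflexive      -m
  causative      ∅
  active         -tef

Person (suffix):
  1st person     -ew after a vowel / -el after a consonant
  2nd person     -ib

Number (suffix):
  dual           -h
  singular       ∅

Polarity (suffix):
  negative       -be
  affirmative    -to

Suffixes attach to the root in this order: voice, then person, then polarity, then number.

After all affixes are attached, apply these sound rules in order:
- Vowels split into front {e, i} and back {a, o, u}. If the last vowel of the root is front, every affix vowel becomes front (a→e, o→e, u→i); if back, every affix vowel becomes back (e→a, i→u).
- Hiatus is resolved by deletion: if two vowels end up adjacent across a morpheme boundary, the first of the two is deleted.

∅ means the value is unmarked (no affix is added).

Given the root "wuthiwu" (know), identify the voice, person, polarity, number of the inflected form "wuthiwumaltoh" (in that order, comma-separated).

Segment: wuthiwu-m-el-to-h.
voice: -m → reflexive.
person: -ew/el → 1st person.
polarity: -to → affirmative.
number: -h → dual.

reflexive, 1st person, affirmative, dual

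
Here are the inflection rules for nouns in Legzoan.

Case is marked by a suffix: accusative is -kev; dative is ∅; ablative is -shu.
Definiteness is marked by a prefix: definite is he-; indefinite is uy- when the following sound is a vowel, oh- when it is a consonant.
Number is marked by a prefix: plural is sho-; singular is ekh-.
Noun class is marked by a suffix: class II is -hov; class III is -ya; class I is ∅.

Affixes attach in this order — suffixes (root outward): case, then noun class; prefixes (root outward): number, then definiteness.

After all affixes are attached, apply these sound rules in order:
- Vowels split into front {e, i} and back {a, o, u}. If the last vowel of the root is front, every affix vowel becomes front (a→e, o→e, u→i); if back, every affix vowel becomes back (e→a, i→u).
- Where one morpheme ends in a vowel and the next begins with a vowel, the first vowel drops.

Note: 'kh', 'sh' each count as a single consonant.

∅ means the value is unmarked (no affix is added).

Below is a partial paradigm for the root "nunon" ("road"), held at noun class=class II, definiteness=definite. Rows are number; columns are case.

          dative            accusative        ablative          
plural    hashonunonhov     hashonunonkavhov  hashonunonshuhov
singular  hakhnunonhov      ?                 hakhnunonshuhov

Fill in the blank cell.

Attach number singular ekh- → ekhnunon.
Attach case accusative -kev → ekhnunonkev.
Attach noun class class II -hov → ekhnunonkevhov.
Attach definiteness definite he- → heekhnunonkevhov.
Apply vowel harmony: heekhnunonkevhov → haakhnunonkavhov.
Apply vowel deletion: haakhnunonkavhov → hakhnunonkavhov.

hakhnunonkavhov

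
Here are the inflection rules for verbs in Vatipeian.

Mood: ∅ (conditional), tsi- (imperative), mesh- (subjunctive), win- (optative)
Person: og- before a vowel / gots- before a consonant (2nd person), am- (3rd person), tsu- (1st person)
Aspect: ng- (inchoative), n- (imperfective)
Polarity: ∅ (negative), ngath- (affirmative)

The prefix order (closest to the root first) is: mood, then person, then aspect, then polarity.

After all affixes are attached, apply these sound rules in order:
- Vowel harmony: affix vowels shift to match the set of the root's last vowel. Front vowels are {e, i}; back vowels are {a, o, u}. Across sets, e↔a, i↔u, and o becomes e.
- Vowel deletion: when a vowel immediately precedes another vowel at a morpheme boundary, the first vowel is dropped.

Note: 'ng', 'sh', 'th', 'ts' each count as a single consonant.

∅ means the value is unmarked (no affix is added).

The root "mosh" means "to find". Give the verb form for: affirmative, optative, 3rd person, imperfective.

Attach mood optative win- → winmosh.
Attach person 3rd person am- → amwinmosh.
Attach aspect imperfective n- → namwinmosh.
Attach polarity affirmative ngath- → ngathnamwinmosh.
Apply vowel harmony: ngathnamwinmosh → ngathnamwunmosh.
Vowel deletion: no change.

ngathnamwunmosh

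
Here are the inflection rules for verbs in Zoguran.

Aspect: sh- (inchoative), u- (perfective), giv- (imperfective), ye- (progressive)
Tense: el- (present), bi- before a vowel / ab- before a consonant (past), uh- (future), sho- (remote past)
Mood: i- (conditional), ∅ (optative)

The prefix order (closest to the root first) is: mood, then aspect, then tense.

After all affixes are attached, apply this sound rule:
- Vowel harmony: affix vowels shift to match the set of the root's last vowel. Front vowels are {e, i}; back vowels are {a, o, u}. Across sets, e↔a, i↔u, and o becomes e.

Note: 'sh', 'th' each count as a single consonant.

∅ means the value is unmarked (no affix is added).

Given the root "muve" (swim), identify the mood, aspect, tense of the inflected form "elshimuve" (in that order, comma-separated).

Segment: el-sh-i-muve.
mood: i- → conditional.
aspect: sh- → inchoative.
tense: el- → present.

conditional, inchoative, present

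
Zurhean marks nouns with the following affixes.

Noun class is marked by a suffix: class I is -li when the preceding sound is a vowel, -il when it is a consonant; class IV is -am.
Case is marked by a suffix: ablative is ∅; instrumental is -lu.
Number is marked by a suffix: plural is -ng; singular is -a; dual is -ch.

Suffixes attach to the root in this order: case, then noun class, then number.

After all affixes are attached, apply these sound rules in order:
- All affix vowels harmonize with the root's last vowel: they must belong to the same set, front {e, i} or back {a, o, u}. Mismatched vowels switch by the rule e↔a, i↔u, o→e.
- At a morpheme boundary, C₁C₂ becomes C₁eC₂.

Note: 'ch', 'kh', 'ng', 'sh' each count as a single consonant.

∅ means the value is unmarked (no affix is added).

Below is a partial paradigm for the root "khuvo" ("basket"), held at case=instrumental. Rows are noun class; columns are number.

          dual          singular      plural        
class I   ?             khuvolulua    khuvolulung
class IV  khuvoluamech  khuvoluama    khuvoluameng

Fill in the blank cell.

khuvoluluch

Attach case instrumental -lu → khuvolu.
Attach noun class class I -li (after vowel 'u') → khuvoluli.
Attach number dual -ch → khuvolulich.
Apply vowel harmony: khuvolulich → khuvoluluch.
Epenthesis: no change.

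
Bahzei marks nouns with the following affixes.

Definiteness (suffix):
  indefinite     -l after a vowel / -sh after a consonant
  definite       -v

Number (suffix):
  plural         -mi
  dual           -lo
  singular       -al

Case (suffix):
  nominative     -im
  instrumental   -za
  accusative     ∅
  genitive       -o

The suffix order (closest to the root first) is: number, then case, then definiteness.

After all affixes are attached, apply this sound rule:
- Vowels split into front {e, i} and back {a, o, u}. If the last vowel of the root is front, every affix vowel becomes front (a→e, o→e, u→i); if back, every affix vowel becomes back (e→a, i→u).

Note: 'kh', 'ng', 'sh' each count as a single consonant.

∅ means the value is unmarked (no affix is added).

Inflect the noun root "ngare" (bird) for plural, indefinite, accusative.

Attach number plural -mi → ngaremi.
case = accusative: zero marking, form stays ngaremi.
Attach definiteness indefinite -l (after vowel 'i') → ngaremil.
Vowel harmony: no change.

ngaremil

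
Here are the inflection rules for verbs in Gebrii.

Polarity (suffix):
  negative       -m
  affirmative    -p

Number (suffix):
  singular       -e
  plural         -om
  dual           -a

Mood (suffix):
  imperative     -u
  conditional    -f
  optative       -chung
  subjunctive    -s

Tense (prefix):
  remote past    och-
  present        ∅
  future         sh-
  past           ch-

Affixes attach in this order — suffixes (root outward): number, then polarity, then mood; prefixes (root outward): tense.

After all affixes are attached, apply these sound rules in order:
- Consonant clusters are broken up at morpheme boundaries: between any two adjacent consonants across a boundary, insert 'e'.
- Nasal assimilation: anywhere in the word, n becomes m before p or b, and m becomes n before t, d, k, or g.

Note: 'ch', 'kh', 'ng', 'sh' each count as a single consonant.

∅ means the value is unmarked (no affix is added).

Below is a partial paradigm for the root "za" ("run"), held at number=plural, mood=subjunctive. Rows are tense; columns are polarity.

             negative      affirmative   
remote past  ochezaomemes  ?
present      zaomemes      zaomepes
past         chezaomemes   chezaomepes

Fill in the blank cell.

ochezaomepes

Attach number plural -om → zaom.
Attach polarity affirmative -p → zaomp.
Attach mood subjunctive -s → zaomps.
Attach tense remote past och- → ochzaomps.
Apply epenthesis: ochzaomps → ochezaomepes.
Nasal assimilation: no change.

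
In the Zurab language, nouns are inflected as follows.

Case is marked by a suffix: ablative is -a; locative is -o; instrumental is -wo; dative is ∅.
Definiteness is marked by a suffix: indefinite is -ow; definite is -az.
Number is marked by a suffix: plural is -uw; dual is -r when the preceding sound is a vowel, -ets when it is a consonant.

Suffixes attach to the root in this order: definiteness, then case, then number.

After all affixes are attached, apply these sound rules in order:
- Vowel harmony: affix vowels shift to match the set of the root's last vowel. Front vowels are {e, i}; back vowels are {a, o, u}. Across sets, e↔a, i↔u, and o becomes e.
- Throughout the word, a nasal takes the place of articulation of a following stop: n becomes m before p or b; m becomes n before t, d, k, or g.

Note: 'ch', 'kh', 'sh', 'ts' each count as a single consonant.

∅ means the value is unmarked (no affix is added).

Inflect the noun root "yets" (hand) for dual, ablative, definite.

Attach definiteness definite -az → yetsaz.
Attach case ablative -a → yetsaza.
Attach number dual -r (after vowel 'a') → yetsazar.
Apply vowel harmony: yetsazar → yetsezer.
Nasal assimilation: no change.

yetsezer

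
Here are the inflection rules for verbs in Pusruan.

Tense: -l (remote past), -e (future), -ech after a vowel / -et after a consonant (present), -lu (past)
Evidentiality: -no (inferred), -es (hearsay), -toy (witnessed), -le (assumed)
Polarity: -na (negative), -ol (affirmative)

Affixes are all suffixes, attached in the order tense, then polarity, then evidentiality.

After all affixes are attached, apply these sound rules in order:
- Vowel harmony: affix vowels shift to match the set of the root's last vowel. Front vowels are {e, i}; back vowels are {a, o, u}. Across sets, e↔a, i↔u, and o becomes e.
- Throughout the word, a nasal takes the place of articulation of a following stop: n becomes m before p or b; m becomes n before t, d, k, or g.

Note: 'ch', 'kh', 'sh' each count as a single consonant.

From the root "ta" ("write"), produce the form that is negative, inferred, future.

taanano

Attach tense future -e → tae.
Attach polarity negative -na → taena.
Attach evidentiality inferred -no → taenano.
Apply vowel harmony: taenano → taanano.
Nasal assimilation: no change.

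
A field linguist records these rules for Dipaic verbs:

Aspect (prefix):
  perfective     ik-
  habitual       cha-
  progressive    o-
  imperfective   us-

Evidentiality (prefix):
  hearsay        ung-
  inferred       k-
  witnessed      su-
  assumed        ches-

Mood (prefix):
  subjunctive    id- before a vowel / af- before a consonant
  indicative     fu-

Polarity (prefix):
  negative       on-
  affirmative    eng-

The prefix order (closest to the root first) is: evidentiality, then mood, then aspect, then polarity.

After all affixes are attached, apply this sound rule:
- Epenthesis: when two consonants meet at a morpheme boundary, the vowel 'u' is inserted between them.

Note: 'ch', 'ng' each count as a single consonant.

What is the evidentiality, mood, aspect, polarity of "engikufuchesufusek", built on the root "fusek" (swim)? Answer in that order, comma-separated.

Segment: eng-ik-fu-ches-fusek.
evidentiality: ches- → assumed.
mood: fu- → indicative.
aspect: ik- → perfective.
polarity: eng- → affirmative.

assumed, indicative, perfective, affirmative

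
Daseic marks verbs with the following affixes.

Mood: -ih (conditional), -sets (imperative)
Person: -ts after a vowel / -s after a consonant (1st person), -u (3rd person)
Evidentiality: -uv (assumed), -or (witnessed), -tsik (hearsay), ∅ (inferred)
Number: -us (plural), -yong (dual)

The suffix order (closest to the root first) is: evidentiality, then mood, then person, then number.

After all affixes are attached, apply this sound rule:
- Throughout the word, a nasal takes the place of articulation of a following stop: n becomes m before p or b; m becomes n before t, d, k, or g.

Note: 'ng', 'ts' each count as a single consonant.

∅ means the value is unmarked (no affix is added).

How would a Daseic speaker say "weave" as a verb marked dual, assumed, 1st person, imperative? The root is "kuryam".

Attach evidentiality assumed -uv → kuryamuv.
Attach mood imperative -sets → kuryamuvsets.
Attach person 1st person -s (after consonant 'ts') → kuryamuvsetss.
Attach number dual -yong → kuryamuvsetssyong.
Nasal assimilation: no change.

kuryamuvsetssyong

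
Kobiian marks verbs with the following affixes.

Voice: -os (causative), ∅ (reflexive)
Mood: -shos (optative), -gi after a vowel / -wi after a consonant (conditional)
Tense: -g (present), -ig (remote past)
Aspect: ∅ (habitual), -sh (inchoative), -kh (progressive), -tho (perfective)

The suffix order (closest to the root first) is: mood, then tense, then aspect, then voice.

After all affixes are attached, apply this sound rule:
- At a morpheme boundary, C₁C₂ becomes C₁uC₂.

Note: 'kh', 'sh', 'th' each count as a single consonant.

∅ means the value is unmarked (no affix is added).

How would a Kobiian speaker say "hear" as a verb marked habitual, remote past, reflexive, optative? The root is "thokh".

Attach mood optative -shos → thokhshos.
Attach tense remote past -ig → thokhshosig.
aspect = habitual: zero marking, form stays thokhshosig.
voice = reflexive: zero marking, form stays thokhshosig.
Apply epenthesis: thokhshosig → thokhushosig.

thokhushosig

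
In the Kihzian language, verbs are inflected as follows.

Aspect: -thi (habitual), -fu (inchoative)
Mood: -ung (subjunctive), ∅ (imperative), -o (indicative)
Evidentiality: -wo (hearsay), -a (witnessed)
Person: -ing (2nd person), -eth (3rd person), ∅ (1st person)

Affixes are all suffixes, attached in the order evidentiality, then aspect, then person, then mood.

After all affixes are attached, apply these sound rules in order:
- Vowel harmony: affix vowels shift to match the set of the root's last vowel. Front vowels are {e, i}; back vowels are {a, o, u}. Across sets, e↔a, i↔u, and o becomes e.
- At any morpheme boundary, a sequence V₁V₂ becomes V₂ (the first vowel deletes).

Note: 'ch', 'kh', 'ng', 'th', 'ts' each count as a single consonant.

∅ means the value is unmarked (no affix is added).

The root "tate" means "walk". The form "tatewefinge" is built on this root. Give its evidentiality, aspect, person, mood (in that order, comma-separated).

hearsay, inchoative, 2nd person, indicative

Segment: tate-wo-fu-ing-o.
evidentiality: -wo → hearsay.
aspect: -fu → inchoative.
person: -ing → 2nd person.
mood: -o → indicative.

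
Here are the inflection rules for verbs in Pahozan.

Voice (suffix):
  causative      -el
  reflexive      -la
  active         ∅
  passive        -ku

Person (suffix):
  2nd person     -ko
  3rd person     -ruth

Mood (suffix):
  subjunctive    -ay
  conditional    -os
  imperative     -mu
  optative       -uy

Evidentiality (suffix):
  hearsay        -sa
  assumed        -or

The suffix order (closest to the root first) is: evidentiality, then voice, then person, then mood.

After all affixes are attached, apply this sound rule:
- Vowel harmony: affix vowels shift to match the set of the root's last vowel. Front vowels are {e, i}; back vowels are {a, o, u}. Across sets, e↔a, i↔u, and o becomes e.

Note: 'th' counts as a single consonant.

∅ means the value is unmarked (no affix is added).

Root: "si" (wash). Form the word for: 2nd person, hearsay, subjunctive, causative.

Attach evidentiality hearsay -sa → sisa.
Attach voice causative -el → sisael.
Attach person 2nd person -ko → sisaelko.
Attach mood subjunctive -ay → sisaelkoay.
Apply vowel harmony: sisaelkoay → siseelkeey.

siseelkeey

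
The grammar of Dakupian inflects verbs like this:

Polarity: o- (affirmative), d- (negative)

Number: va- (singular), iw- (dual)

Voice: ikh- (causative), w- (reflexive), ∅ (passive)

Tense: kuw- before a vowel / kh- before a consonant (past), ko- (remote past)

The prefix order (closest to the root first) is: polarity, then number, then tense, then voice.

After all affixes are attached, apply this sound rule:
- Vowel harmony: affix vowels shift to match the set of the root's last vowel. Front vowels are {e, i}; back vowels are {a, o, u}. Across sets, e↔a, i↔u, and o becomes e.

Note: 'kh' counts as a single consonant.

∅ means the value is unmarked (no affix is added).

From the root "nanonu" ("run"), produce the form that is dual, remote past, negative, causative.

ukhkouwdnanonu

Attach polarity negative d- → dnanonu.
Attach number dual iw- → iwdnanonu.
Attach tense remote past ko- → koiwdnanonu.
Attach voice causative ikh- → ikhkoiwdnanonu.
Apply vowel harmony: ikhkoiwdnanonu → ukhkouwdnanonu.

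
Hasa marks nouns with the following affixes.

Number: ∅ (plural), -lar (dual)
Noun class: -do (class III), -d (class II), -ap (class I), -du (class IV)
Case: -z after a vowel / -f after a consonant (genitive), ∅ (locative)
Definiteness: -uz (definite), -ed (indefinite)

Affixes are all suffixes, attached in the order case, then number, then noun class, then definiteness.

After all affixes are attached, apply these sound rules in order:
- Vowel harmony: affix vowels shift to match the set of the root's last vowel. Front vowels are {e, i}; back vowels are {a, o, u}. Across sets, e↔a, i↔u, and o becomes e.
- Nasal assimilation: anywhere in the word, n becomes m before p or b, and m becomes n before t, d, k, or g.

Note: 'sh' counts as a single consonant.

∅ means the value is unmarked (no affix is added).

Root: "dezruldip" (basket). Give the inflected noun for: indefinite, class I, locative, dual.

dezruldiplereped

case = locative: zero marking, form stays dezruldip.
Attach number dual -lar → dezruldiplar.
Attach noun class class I -ap → dezruldiplarap.
Attach definiteness indefinite -ed → dezruldiplaraped.
Apply vowel harmony: dezruldiplaraped → dezruldiplereped.
Nasal assimilation: no change.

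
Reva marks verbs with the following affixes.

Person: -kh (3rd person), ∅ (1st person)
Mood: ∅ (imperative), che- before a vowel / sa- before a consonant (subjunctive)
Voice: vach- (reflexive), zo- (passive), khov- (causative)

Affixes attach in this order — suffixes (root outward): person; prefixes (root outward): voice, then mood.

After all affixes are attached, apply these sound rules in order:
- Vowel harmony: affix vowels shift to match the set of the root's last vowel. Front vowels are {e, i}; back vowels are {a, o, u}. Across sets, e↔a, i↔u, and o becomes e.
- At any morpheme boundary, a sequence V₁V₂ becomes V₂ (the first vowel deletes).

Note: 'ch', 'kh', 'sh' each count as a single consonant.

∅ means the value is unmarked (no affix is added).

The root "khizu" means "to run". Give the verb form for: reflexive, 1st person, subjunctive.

savachkhizu

Attach voice reflexive vach- → vachkhizu.
Attach mood subjunctive sa- (before consonant 'v') → savachkhizu.
person = 1st person: zero marking, form stays savachkhizu.
Vowel harmony: no change.
Vowel deletion: no change.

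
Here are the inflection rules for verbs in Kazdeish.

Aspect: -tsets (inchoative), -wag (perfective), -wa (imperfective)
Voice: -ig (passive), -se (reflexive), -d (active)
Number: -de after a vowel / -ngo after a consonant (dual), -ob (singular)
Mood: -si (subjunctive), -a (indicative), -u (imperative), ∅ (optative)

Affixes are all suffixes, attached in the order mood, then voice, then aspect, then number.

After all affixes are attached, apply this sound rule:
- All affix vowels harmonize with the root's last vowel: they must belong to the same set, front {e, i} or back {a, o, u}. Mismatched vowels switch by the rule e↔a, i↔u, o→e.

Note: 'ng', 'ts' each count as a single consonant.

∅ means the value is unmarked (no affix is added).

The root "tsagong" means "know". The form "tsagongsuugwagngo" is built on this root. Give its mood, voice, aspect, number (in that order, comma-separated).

Segment: tsagong-si-ig-wag-ngo.
mood: -si → subjunctive.
voice: -ig → passive.
aspect: -wag → perfective.
number: -de/ngo → dual.

subjunctive, passive, perfective, dual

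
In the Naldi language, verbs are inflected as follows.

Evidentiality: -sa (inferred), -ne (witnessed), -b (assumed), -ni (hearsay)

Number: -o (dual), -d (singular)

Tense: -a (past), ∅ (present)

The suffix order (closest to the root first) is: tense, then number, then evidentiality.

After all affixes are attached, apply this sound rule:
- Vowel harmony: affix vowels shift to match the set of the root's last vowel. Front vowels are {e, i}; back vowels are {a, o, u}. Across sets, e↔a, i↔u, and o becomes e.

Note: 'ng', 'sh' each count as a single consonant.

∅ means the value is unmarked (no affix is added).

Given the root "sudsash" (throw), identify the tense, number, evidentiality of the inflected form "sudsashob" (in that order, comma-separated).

Segment: sudsash-o-b.
tense: ∅ → present.
number: -o → dual.
evidentiality: -b → assumed.

present, dual, assumed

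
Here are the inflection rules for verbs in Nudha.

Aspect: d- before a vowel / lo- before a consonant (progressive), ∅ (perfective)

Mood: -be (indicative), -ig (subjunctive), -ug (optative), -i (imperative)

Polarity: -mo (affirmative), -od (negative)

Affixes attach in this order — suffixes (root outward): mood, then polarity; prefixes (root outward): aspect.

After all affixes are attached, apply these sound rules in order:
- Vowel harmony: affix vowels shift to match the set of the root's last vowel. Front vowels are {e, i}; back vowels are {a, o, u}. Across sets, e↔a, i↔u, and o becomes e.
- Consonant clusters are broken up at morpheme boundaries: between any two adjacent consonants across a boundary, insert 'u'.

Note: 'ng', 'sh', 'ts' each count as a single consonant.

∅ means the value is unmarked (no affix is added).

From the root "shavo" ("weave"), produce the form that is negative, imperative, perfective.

shavouod

Attach mood imperative -i → shavoi.
aspect = perfective: zero marking, form stays shavoi.
Attach polarity negative -od → shavoiod.
Apply vowel harmony: shavoiod → shavouod.
Epenthesis: no change.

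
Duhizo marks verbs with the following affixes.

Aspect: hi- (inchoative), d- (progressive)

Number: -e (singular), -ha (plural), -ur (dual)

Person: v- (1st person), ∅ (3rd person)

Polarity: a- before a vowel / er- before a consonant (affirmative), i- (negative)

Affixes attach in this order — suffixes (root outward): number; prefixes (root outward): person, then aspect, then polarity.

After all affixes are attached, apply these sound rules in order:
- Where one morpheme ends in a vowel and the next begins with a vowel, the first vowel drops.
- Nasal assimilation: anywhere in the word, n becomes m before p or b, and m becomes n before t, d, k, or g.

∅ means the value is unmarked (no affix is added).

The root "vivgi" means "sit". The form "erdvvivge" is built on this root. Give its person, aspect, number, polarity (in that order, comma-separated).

1st person, progressive, singular, affirmative

Segment: er-d-v-vivgi-e.
person: v- → 1st person.
aspect: d- → progressive.
number: -e → singular.
polarity: a/er- → affirmative.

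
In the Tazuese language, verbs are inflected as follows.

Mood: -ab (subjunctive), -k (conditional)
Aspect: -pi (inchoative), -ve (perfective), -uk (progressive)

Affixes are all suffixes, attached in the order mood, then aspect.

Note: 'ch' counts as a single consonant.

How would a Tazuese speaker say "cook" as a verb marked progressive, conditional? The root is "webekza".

Attach mood conditional -k → webekzak.
Attach aspect progressive -uk → webekzakuk.

webekzakuk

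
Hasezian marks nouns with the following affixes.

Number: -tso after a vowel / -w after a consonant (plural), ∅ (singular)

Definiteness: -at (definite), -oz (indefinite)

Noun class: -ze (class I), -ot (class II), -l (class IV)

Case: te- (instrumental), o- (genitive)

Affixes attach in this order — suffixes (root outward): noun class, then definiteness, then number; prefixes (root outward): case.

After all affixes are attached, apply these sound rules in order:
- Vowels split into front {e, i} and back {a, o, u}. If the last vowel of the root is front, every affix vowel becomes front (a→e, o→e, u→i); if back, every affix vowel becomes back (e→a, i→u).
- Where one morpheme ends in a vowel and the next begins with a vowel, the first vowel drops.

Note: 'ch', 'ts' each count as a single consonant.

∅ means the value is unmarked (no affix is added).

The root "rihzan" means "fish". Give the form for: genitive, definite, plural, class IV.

Attach noun class class IV -l → rihzanl.
Attach definiteness definite -at → rihzanlat.
Attach number plural -w (after consonant 't') → rihzanlatw.
Attach case genitive o- → orihzanlatw.
Vowel harmony: no change.
Vowel deletion: no change.

orihzanlatw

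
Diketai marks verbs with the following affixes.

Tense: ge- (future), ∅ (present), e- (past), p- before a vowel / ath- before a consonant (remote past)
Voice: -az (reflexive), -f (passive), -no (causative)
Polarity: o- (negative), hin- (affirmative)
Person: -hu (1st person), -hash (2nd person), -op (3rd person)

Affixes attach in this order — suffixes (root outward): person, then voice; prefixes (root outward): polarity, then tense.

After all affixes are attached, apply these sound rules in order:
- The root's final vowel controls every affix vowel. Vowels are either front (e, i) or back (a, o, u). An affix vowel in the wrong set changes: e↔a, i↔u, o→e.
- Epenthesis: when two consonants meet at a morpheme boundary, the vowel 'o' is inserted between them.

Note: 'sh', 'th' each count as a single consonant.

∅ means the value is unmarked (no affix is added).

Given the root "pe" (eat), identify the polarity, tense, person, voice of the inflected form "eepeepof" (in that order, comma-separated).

negative, past, 3rd person, passive

Segment: e-o-pe-op-f.
polarity: o- → negative.
tense: e- → past.
person: -op → 3rd person.
voice: -f → passive.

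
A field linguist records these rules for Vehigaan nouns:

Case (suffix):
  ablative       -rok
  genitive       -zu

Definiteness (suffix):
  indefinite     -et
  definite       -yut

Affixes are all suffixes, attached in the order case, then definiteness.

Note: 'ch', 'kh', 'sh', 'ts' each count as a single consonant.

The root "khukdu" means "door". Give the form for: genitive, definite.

Attach case genitive -zu → khukduzu.
Attach definiteness definite -yut → khukduzuyut.

khukduzuyut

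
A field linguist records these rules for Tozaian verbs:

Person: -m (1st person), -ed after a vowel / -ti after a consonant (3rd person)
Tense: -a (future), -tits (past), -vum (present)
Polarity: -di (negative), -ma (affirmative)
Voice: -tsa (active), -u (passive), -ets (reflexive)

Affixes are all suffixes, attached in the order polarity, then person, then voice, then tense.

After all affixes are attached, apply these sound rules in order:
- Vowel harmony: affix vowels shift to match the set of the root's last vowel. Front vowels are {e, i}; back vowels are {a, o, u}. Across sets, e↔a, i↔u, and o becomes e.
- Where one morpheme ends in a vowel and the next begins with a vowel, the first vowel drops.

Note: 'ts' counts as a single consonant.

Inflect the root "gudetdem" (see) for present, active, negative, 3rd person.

Attach polarity negative -di → gudetdemdi.
Attach person 3rd person -ed (after vowel 'i') → gudetdemdied.
Attach voice active -tsa → gudetdemdiedtsa.
Attach tense present -vum → gudetdemdiedtsavum.
Apply vowel harmony: gudetdemdiedtsavum → gudetdemdiedtsevim.
Apply vowel deletion: gudetdemdiedtsevim → gudetdemdedtsevim.

gudetdemdedtsevim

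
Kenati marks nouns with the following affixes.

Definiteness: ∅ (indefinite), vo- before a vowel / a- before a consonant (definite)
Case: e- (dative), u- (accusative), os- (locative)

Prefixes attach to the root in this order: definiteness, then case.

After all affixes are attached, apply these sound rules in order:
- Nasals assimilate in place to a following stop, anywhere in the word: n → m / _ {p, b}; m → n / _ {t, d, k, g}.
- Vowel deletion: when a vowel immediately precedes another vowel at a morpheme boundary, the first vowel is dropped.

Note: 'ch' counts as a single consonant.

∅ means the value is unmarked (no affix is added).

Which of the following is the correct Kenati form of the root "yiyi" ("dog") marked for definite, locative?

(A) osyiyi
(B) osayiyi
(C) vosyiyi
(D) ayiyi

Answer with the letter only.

Attach definiteness definite a- (before consonant 'y') → ayiyi.
Attach case locative os- → osayiyi.
Nasal assimilation: no change.
Vowel deletion: no change.
So the correct form is osayiyi, option (B).
(D) ayiyi is wrong: it uses dative instead of locative for case.
(A) osyiyi is wrong: it uses indefinite instead of definite for definiteness.
(C) vosyiyi is wrong: it has the affixes in the wrong order.

B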